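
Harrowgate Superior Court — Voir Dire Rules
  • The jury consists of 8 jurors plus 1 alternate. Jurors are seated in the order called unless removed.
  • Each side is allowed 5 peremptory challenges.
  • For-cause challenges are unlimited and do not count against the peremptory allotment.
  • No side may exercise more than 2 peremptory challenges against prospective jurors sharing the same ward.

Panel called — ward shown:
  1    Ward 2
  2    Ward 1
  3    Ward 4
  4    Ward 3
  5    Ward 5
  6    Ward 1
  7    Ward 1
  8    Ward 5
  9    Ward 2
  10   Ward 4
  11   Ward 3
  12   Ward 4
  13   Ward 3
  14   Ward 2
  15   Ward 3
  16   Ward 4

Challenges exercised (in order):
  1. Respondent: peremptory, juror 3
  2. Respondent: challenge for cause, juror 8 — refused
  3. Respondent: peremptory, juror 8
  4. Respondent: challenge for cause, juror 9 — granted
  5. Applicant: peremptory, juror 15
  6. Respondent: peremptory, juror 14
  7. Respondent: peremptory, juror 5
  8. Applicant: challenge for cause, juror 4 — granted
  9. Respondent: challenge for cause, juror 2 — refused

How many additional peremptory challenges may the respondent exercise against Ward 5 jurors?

Respondent peremptories so far: #3, #8, #14, #5 — 4 of 5 used, 1 left overall.
Against Ward 5: #8, #5 — 2 used; per-ward cap 2 leaves 0.
Binding limit: min(1, 0) = 0.

0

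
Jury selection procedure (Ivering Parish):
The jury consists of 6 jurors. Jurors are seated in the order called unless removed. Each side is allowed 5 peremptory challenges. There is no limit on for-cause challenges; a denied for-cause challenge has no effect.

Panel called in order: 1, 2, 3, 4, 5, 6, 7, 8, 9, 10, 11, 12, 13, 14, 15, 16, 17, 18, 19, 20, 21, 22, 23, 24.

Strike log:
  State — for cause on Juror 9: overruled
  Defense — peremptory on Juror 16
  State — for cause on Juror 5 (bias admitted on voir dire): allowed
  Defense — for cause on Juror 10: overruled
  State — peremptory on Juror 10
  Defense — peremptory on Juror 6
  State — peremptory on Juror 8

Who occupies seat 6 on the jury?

9

Removed: #5, #6, #8, #10, #16. (#9 stays — for-cause denied.)
Filling seats in venire order through position 6: #1, #2, #3, #4, #7, #9.
So seat 6 is #9.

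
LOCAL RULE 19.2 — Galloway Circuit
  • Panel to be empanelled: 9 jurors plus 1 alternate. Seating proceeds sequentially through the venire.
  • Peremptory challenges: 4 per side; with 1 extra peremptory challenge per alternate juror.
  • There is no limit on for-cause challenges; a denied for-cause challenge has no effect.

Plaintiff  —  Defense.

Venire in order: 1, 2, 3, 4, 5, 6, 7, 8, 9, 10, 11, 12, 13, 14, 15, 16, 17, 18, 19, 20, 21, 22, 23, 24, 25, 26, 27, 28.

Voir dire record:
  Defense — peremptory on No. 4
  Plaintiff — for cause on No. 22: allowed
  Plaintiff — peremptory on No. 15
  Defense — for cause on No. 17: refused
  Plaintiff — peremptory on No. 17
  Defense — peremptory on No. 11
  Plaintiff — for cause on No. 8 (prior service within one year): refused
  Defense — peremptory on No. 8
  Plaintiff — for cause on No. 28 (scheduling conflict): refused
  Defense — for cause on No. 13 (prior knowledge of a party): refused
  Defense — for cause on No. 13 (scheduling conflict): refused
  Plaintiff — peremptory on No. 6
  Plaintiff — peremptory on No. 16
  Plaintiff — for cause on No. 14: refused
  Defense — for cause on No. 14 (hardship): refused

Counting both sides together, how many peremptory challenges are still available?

Plaintiff allotment: 4 base + 1 × 1 alternate = 5. Defense allotment: 4 base + 1 × 1 alternate = 5.
Plaintiff peremptories used: #15, #17, #6, #16 — 4 (for-cause on #22, #8, #28, #14 don't count).
Defense peremptories used: #4, #11, #8 — 3 (for-cause on #17, #13, #13, #14 don't count).
Remaining: (5 − 4) + (5 − 3) = 3.

3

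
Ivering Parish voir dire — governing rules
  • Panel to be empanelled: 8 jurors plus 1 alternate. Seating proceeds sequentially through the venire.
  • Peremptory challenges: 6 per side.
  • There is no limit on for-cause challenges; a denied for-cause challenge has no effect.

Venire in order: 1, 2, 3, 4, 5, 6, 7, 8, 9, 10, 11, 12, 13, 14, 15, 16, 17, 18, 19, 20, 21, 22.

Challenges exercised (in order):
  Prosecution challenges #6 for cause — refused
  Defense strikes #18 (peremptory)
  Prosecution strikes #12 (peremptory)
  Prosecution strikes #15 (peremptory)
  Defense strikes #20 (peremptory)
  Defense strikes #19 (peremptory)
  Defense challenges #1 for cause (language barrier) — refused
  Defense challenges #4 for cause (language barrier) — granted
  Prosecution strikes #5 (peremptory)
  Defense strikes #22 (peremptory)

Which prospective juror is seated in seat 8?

Removed: #4, #5, #12, #15, #18, #19, #20, #22. (#1, #6 stay — for-cause denied.)
Seating in order: seats 1–8 → #1, #2, #3, #6, #7, #8, #9, #10; alternates → #11.
So seat 8 is #10.

10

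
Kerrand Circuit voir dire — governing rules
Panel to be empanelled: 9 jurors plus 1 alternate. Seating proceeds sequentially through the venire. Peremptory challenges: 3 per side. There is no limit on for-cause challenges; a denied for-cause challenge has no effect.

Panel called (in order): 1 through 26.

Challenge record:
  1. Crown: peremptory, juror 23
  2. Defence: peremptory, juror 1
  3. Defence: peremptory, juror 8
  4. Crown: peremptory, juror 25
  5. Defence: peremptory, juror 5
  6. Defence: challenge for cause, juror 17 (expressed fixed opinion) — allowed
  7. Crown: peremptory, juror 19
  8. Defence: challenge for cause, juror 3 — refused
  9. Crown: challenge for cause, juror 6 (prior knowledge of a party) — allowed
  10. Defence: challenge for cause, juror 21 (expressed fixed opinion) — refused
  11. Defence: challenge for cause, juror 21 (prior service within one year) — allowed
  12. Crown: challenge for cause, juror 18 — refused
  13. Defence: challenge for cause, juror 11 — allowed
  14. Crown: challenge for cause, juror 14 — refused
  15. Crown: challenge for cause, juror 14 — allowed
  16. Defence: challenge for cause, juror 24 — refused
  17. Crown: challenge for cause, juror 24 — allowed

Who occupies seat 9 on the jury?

15

Removed: #1, #5, #6, #8, #11, #14, #17, #19, #21, #23, #24, #25. (#3, #18 stay — for-cause denied.)
Seating in order: seats 1–9 → #2, #3, #4, #7, #9, #10, #12, #13, #15; alternates → #16.
So seat 9 is #15.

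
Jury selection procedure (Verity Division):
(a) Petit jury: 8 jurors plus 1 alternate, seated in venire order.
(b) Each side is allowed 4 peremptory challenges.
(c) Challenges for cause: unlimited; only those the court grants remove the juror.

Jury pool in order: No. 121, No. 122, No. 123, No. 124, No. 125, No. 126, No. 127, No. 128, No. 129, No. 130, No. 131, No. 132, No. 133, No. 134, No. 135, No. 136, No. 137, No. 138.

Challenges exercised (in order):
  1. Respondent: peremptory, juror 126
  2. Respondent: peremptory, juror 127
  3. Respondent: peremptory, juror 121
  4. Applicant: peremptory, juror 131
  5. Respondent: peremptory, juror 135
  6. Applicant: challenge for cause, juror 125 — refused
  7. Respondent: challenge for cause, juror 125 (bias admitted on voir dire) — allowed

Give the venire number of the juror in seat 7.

Removed: #121, #125, #126, #127, #131, #135.
Filling seats in venire order through position 7: #122, #123, #124, #128, #129, #130, #132.
So seat 7 is #132.

132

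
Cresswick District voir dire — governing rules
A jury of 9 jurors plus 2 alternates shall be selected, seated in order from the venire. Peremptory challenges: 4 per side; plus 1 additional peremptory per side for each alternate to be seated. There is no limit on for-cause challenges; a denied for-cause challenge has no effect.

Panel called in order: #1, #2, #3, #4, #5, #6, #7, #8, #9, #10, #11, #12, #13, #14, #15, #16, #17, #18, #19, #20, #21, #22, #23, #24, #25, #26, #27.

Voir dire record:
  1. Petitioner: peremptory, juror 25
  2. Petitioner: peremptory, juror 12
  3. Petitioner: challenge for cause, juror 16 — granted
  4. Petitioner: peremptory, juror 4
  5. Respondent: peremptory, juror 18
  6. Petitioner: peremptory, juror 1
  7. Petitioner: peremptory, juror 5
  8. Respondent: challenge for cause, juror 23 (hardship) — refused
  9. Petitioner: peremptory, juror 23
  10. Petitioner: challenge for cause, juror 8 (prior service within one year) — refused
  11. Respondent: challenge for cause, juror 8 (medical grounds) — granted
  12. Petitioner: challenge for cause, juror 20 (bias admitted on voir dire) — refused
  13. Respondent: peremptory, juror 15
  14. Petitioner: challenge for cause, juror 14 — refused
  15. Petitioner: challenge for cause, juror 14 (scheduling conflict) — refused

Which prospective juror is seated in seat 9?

Removed: #1, #4, #5, #8, #12, #15, #16, #18, #23, #25. (#14, #20 stay — for-cause denied.)
Seating in order: seats 1–9 → #2, #3, #6, #7, #9, #10, #11, #13, #14; alternates → #17, #19.
So seat 9 is #14.

14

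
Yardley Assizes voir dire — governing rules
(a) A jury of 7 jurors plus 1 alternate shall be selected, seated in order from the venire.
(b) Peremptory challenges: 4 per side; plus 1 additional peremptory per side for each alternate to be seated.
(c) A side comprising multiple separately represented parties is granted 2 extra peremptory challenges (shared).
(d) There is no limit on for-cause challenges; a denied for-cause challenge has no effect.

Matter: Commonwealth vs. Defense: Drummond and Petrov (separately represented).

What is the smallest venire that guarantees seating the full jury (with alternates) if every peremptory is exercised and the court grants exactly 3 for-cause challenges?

23

Seats to fill: 7 + 1 alternates = 8.
Peremptories — Commonwealth: 4 + 1×1 = 5; Defense: 4 + 1×1 + 2 = 7; total 12.
For-cause removals: 3.
Minimum venire: 8 + 12 + 3 = 23.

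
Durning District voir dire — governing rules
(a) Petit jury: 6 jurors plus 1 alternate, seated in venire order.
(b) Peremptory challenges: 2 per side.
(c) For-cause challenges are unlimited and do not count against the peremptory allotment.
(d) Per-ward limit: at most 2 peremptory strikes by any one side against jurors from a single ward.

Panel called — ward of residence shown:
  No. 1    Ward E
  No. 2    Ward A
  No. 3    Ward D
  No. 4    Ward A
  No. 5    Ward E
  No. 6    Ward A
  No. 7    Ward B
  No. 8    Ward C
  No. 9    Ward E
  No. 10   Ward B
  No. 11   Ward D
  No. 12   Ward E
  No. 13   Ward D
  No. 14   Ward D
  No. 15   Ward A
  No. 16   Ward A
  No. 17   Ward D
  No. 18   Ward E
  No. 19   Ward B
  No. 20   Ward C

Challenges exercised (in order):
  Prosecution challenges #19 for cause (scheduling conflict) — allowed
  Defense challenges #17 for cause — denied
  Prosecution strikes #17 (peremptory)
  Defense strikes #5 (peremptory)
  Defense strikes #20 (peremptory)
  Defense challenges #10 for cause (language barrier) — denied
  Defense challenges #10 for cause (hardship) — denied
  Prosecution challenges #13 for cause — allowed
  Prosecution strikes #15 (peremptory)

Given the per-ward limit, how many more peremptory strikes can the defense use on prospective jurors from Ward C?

0

Defense peremptories so far: #5, #20 — 2 of 2 used, 0 left overall.
Against Ward C: #20 — 1 used; per-ward cap 2 leaves 1.
Binding limit: min(0, 1) = 0.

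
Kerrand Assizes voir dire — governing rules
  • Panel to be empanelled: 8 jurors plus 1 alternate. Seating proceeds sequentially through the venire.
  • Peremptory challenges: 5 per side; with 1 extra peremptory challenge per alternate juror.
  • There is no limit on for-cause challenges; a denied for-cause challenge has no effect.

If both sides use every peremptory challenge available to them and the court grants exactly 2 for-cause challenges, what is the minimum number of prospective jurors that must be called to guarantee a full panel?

Seats to fill: 8 + 1 alternates = 9.
Peremptories: 5 + 1×1 = 6 per side × 2 sides = 12.
For-cause removals: 2.
Minimum venire: 9 + 12 + 2 = 23.

23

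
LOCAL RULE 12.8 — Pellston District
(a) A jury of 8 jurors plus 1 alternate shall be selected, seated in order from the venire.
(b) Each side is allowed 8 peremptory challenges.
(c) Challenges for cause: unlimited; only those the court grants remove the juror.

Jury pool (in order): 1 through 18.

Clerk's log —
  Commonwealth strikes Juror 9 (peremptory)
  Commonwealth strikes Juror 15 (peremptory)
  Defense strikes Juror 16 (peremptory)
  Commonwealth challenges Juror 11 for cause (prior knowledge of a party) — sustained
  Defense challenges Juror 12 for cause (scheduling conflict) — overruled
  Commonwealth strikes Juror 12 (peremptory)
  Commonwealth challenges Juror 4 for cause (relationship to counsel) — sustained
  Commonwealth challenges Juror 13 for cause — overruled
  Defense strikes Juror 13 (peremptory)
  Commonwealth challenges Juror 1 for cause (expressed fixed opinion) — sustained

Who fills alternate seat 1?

17

Removed: #1, #4, #9, #11, #12, #13, #15, #16.
Filling seats in venire order through position 9: #2, #3, #5, #6, #7, #8, #10, #14, #17.
So alternate 1 is #17.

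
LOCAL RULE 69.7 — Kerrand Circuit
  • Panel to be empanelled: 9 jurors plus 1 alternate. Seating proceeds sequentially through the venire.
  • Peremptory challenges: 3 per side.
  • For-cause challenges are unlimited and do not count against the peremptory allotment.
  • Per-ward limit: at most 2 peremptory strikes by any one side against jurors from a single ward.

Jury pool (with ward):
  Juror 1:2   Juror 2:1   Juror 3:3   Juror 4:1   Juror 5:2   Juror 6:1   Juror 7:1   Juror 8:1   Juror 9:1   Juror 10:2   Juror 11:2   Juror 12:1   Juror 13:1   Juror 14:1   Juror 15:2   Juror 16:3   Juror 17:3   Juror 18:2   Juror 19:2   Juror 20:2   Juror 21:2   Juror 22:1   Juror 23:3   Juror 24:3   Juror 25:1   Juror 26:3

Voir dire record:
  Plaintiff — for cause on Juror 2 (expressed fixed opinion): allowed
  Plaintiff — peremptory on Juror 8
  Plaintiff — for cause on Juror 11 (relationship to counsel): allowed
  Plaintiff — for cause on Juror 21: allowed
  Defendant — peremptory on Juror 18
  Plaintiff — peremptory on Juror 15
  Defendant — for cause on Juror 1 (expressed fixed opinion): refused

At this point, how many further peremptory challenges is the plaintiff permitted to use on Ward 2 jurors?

Plaintiff peremptories so far: #8, #15 — 2 of 3 used, 1 left overall.
Against Ward 2: #15 — 1 used; per-ward cap 2 leaves 1.
Binding limit: min(1, 1) = 1.

1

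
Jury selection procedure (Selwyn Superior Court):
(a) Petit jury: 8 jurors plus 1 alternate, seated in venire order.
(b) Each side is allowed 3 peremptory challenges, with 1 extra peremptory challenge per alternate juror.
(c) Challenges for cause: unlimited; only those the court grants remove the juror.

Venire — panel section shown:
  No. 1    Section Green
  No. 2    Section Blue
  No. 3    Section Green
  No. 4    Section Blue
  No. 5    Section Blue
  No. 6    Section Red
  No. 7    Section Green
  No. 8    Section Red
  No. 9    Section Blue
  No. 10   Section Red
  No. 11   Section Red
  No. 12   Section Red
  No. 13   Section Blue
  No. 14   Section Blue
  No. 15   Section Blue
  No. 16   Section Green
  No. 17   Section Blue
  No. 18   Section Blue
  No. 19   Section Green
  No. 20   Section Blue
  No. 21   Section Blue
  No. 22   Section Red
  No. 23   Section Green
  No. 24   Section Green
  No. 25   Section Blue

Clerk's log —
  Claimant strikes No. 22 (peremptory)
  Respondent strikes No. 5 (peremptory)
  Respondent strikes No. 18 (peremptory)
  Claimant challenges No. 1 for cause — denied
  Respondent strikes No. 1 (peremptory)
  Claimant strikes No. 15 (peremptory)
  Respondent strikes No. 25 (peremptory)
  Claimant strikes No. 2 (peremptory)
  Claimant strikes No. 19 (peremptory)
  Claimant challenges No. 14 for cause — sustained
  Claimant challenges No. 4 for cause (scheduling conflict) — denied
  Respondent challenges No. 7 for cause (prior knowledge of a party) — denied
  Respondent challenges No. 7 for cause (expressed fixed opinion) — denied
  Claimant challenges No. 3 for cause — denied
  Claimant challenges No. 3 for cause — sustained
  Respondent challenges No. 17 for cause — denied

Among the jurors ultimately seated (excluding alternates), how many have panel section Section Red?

Removed: #1, #2, #3, #5, #14, #15, #18, #19, #22, #25.
Seated jurors 1–8: #4, #6, #7, #8, #9, #10, #11, #12 (alternates #13 not counted).
Of those, in Section Red: #6, #8, #10, #11, #12 → 5.

5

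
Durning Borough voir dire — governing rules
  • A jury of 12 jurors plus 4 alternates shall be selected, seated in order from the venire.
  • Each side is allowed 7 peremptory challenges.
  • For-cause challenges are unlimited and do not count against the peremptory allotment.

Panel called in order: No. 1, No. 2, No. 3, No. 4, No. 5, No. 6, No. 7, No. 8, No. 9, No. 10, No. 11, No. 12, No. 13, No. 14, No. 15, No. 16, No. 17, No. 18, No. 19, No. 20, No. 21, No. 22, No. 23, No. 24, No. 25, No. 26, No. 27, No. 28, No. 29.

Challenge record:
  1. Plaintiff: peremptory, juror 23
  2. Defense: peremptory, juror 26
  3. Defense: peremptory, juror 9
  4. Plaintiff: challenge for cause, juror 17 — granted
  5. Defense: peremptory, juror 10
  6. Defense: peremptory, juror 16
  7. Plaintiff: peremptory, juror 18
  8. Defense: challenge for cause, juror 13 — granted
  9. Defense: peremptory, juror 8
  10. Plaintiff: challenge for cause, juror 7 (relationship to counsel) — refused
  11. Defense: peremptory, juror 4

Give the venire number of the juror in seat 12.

20

Removed: #4, #8, #9, #10, #13, #16, #17, #18, #23, #26. (#7 stays — for-cause denied.)
Seating in order: seats 1–12 → #1, #2, #3, #5, #6, #7, #11, #12, #14, #15, #19, #20; alternates → #21, #22, #24, #25.
So seat 12 is #20.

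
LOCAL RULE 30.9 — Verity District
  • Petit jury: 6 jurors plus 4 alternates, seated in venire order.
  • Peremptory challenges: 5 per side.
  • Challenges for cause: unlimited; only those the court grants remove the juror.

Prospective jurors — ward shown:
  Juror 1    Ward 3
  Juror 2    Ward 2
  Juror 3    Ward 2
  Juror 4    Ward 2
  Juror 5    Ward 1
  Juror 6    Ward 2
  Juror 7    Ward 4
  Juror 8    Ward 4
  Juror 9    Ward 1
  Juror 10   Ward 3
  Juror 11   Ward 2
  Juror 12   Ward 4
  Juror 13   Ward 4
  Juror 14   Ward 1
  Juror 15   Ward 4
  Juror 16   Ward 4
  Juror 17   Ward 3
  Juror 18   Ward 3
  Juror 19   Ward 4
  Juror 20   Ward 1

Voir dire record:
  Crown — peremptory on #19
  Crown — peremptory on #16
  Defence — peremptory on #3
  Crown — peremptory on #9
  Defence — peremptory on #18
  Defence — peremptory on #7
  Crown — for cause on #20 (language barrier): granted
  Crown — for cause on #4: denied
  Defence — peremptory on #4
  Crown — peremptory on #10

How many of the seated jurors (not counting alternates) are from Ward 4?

Removed: #3, #4, #7, #9, #10, #16, #18, #19, #20.
Seated jurors 1–6: #1, #2, #5, #6, #8, #11 (alternates #12, #13, #14, #15 not counted).
Of those, in Ward 4: #8 → 1.

1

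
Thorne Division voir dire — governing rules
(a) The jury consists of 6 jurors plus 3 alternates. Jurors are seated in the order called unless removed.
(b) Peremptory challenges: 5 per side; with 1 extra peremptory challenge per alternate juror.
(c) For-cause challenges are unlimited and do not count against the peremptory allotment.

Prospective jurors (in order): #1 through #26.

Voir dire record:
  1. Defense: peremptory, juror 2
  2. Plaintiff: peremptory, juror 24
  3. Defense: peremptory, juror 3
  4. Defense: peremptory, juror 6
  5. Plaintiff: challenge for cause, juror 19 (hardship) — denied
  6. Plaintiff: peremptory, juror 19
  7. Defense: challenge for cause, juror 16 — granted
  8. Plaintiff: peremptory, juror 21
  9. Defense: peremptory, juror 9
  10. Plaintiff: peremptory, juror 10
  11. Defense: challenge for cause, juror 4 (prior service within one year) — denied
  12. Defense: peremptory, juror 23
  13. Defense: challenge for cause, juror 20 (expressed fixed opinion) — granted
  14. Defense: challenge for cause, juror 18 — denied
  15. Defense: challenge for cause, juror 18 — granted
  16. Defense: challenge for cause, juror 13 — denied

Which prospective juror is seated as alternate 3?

Removed: #2, #3, #6, #9, #10, #16, #18, #19, #20, #21, #23, #24. (#4, #13 stay — for-cause denied.)
Filling seats in venire order through position 9: #1, #4, #5, #7, #8, #11, #12, #13, #14.
So alternate 3 is #14.

14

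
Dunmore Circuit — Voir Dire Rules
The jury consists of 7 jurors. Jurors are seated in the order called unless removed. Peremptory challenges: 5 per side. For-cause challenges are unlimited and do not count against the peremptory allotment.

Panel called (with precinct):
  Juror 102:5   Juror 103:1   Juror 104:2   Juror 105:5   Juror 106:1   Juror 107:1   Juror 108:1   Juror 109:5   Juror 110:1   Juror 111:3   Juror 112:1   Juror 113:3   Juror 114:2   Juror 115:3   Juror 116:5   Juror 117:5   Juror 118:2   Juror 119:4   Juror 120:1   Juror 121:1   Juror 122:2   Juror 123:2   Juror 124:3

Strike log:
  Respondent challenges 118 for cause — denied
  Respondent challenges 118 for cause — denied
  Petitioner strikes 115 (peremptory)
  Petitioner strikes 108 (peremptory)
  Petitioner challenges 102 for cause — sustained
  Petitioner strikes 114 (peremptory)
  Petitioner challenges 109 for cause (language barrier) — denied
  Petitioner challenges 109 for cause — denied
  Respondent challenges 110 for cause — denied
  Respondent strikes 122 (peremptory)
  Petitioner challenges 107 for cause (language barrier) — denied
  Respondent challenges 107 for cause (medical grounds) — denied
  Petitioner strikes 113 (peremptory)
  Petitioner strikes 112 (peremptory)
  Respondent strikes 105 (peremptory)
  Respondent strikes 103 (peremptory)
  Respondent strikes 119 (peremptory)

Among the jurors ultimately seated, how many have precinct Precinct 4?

0

Removed: #102, #103, #105, #108, #112, #113, #114, #115, #119, #122.
Seated jurors 1–7: #104, #106, #107, #109, #110, #111, #116.
None of those are in Precinct 4 → 0.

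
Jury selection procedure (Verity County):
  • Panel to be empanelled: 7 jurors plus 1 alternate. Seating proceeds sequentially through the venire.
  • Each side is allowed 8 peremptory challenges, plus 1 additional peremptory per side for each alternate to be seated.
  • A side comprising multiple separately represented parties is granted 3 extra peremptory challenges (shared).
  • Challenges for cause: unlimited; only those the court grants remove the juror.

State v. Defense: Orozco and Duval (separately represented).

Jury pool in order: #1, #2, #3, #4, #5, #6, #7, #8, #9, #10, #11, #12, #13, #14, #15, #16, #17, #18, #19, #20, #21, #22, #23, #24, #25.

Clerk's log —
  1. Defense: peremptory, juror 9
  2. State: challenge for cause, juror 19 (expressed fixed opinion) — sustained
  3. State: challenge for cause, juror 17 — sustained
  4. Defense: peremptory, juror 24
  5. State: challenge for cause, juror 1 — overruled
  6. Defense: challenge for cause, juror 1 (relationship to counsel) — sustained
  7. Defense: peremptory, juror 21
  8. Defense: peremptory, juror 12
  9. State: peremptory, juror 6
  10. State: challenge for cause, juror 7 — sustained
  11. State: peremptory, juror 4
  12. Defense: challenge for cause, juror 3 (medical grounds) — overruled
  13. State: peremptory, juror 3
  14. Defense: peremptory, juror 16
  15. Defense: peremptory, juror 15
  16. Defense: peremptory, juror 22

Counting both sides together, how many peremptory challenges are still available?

11

State allotment: 8 base + 1 × 1 alternate = 9. Defense allotment: 8 base + 1 × 1 alternate + 3 multi-party = 12.
State peremptories used: #6, #4, #3 — 3 (for-cause on #19, #17, #1, #7 don't count).
Defense peremptories used: #9, #24, #21, #12, #16, #15, #22 — 7 (for-cause on #1, #3 don't count).
Remaining: (9 − 3) + (12 − 7) = 11.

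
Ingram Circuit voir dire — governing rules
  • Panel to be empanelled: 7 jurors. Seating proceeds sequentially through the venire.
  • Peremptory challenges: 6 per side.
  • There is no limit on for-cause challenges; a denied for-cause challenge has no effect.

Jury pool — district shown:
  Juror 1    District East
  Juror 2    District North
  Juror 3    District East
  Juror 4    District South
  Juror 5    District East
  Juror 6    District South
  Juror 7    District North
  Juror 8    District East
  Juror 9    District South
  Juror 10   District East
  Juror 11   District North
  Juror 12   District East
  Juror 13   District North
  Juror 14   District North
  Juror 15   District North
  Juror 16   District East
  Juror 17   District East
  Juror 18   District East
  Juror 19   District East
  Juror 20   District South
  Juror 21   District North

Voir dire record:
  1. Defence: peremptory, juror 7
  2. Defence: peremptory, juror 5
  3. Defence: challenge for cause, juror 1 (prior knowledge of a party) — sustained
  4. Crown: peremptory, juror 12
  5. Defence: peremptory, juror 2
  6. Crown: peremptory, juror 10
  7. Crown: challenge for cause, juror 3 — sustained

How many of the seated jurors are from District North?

3

Removed: #1, #2, #3, #5, #7, #10, #12.
Seated jurors 1–7: #4, #6, #8, #9, #11, #13, #14.
Of those, in District North: #11, #13, #14 → 3.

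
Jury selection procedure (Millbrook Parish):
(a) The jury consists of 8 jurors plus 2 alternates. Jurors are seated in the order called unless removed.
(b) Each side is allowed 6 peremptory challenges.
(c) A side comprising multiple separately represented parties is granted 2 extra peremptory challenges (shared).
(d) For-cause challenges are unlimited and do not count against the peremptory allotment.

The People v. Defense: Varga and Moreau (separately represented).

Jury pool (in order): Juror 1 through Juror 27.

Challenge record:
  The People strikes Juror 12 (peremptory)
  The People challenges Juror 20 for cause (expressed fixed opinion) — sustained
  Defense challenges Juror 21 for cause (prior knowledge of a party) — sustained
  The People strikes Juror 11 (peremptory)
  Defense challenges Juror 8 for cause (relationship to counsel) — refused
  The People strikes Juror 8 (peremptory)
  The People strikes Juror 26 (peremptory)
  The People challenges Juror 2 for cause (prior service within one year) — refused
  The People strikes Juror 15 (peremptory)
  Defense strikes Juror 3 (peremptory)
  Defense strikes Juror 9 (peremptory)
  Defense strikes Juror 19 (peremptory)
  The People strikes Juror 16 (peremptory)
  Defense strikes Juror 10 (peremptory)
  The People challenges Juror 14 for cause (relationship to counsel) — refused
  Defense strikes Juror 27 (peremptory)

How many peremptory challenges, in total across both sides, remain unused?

The People allotment: 6. Defense allotment: 6 base + 2 multi-party = 8.
The People peremptories used: #12, #11, #8, #26, #15, #16 — 6 (for-cause on #20, #2, #14 don't count).
Defense peremptories used: #3, #9, #19, #10, #27 — 5 (for-cause on #21, #8 don't count).
Remaining: (6 − 6) + (8 − 5) = 3.

3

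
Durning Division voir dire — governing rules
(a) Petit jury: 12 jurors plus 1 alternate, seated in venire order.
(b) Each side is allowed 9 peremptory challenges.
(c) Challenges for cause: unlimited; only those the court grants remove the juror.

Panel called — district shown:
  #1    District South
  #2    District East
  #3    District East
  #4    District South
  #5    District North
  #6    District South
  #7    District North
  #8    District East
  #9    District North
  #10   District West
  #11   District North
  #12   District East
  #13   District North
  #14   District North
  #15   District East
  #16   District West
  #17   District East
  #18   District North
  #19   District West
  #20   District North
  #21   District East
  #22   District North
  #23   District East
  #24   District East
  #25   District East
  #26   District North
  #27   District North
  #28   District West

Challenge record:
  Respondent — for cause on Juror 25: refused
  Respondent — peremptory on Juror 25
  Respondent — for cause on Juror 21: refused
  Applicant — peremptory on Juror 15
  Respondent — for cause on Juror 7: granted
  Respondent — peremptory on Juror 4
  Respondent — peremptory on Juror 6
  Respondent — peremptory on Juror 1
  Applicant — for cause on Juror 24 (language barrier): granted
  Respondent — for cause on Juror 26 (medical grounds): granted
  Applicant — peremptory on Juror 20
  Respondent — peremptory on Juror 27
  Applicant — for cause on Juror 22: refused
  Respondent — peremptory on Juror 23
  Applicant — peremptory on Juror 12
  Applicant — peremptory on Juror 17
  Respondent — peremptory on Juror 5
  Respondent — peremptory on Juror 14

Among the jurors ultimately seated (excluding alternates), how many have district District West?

3

Removed: #1, #4, #5, #6, #7, #12, #14, #15, #17, #20, #23, #24, #25, #26, #27.
Seated jurors 1–12: #2, #3, #8, #9, #10, #11, #13, #16, #18, #19, #21, #22 (alternates #28 not counted).
Of those, in District West: #10, #16, #19 → 3.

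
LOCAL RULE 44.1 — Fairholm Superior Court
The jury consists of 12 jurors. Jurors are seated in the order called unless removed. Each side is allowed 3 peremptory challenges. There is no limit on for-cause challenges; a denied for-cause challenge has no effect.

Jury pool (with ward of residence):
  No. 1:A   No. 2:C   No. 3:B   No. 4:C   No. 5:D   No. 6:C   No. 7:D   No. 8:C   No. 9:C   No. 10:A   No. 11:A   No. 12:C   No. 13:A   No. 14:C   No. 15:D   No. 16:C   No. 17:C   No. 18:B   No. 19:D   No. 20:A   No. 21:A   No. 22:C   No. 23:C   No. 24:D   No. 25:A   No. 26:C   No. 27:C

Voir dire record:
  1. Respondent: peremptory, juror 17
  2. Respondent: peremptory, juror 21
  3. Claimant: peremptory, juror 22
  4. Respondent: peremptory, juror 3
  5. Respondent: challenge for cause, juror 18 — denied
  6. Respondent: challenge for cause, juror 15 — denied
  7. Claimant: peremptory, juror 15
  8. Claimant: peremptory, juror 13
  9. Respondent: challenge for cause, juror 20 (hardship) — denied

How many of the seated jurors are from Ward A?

3

Removed: #3, #13, #15, #17, #21, #22.
Seated jurors 1–12: #1, #2, #4, #5, #6, #7, #8, #9, #10, #11, #12, #14.
Of those, in Ward A: #1, #10, #11 → 3.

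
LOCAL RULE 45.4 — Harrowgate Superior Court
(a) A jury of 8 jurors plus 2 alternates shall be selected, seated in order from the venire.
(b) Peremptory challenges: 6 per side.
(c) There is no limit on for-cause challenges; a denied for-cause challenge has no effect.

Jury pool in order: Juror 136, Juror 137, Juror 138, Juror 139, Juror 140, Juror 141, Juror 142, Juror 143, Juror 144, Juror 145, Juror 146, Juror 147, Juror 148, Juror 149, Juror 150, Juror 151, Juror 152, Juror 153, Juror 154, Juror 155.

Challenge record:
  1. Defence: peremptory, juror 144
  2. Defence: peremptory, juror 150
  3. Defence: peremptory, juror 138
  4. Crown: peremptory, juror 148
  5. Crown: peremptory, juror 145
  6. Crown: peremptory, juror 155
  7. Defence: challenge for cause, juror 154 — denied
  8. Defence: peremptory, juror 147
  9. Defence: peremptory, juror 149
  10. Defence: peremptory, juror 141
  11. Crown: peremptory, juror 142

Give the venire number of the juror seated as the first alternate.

153

Removed: #138, #141, #142, #144, #145, #147, #148, #149, #150, #155. (#154 stays — for-cause denied.)
Seating in order: seats 1–8 → #136, #137, #139, #140, #143, #146, #151, #152; alternates → #153, #154.
So alternate 1 is #153.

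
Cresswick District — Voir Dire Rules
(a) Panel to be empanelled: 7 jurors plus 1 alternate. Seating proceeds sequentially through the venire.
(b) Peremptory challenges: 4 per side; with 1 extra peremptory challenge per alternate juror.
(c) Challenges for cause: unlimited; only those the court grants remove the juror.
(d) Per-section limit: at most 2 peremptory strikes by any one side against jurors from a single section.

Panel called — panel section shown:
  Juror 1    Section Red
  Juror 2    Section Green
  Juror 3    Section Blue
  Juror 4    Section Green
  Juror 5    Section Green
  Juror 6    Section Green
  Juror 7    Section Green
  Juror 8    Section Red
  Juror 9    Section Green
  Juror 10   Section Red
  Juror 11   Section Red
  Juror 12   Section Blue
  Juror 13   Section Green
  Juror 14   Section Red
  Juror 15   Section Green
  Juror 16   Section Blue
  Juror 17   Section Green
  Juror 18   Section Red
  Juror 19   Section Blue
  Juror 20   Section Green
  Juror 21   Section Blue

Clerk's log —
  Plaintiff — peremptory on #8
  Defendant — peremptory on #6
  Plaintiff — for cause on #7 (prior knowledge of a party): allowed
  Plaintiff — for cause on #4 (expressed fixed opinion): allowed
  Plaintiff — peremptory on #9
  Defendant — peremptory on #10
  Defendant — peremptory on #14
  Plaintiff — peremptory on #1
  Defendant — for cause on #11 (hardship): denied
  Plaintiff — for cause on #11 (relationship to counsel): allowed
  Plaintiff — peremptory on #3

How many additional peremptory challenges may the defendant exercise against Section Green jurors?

1

Defendant peremptories so far: #6, #10, #14 — 3 of 5 used, 2 left overall.
Against Section Green: #6 — 1 used; per-section cap 2 leaves 1.
Binding limit: min(2, 1) = 1.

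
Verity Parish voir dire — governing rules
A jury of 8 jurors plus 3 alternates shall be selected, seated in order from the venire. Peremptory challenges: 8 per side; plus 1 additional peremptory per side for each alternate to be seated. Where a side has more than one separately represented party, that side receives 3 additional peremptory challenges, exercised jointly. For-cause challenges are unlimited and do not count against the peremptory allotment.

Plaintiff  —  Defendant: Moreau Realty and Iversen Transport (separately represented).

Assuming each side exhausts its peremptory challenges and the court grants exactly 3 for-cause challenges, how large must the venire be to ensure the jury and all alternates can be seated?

39

Seats to fill: 8 + 3 alternates = 11.
Peremptories — Plaintiff: 8 + 1×3 = 11; Defendant: 8 + 1×3 + 3 = 14; total 25.
For-cause removals: 3.
Minimum venire: 11 + 25 + 3 = 39.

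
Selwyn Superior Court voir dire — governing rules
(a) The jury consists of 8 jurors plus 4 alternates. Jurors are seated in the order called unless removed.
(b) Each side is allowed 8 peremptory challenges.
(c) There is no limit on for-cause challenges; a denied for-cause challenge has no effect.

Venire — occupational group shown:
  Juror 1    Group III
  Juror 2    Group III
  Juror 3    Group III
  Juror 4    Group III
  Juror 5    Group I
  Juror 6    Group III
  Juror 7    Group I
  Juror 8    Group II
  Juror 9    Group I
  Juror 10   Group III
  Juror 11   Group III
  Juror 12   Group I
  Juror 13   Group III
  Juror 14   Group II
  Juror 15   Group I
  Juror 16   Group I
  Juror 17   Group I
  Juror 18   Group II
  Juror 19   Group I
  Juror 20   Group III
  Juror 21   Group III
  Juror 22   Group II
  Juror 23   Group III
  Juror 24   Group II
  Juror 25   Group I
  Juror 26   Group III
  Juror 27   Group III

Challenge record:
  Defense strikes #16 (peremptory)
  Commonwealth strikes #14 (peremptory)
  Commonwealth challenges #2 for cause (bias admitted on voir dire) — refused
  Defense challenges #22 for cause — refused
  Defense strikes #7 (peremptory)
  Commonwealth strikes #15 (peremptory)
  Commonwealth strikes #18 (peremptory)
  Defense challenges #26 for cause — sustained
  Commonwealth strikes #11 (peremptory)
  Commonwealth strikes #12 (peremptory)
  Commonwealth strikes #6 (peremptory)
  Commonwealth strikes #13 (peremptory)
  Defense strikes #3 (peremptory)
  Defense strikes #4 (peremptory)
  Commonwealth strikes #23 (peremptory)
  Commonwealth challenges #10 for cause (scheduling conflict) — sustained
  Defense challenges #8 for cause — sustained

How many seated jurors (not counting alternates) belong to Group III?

Removed: #3, #4, #6, #7, #8, #10, #11, #12, #13, #14, #15, #16, #18, #23, #26.
Seated jurors 1–8: #1, #2, #5, #9, #17, #19, #20, #21 (alternates #22, #24, #25, #27 not counted).
Of those, in Group III: #1, #2, #20, #21 → 4.

4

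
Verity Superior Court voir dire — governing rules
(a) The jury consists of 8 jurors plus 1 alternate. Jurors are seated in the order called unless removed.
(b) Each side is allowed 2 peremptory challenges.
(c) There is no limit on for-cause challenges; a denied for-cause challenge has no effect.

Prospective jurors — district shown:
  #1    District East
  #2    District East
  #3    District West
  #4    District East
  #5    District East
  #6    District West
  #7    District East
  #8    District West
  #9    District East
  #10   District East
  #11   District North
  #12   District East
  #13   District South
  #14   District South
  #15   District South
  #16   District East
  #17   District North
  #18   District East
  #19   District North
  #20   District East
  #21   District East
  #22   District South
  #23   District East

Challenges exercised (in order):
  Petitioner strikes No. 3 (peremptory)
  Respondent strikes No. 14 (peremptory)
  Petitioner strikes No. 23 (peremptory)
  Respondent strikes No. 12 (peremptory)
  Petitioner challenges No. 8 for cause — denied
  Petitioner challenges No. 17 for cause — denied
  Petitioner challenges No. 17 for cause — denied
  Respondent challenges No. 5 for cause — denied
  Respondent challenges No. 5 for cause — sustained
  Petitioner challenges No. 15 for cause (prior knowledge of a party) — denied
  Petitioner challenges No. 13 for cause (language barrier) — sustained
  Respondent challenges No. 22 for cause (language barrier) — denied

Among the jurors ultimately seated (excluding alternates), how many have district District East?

Removed: #3, #5, #12, #13, #14, #23.
Seated jurors 1–8: #1, #2, #4, #6, #7, #8, #9, #10 (alternates #11 not counted).
Of those, in District East: #1, #2, #4, #7, #9, #10 → 6.

6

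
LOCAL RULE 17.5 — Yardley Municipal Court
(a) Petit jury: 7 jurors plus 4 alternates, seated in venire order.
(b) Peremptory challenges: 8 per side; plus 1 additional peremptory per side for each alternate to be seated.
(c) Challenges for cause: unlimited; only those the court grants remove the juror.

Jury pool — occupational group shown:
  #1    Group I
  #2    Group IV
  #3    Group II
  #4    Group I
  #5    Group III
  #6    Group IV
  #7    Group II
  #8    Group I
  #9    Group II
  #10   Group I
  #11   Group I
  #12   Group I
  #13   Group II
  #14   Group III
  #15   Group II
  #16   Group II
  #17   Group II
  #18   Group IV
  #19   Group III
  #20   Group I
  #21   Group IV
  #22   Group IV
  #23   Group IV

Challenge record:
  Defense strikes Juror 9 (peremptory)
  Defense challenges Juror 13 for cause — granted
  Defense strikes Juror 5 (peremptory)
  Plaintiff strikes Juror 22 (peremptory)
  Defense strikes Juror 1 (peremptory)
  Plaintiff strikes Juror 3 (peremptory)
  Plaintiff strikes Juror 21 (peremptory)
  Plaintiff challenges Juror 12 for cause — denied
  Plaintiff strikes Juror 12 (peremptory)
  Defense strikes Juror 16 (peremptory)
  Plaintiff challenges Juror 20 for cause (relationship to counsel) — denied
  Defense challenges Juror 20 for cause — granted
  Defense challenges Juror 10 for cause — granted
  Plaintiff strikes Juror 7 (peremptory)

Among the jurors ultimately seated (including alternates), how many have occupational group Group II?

2

Removed: #1, #3, #5, #7, #9, #10, #12, #13, #16, #20, #21, #22.
Seated (11 incl. alternates): #2, #4, #6, #8, #11, #14, #15, #17, #18, #19, #23.
Of those, in Group II: #15, #17 → 2.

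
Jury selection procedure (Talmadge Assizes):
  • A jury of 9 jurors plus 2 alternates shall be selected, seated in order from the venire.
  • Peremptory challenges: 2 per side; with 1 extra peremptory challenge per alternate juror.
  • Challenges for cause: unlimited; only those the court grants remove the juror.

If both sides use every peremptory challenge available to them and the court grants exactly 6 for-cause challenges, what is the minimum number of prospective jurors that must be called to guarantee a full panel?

Seats to fill: 9 + 2 alternates = 11.
Peremptories: 2 + 1×2 = 4 per side × 2 sides = 8.
For-cause removals: 6.
Minimum venire: 11 + 8 + 6 = 25.

25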